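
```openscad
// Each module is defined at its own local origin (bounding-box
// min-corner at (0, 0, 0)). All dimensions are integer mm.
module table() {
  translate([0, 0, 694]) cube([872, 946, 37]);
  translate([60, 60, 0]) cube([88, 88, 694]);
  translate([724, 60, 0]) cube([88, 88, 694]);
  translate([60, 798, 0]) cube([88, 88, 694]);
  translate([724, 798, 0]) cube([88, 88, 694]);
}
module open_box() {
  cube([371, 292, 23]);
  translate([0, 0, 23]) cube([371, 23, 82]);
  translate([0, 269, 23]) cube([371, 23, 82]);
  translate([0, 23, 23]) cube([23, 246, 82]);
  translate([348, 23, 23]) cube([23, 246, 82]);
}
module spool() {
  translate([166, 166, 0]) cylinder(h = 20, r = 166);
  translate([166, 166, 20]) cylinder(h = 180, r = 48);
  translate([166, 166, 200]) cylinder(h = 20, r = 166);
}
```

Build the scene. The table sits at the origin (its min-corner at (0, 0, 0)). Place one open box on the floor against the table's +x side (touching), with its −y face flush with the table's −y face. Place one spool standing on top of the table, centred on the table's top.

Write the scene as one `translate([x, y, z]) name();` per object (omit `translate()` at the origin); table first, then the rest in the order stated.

table();
translate([872, 0, 0]) open_box();
translate([270, 307, 731]) spool();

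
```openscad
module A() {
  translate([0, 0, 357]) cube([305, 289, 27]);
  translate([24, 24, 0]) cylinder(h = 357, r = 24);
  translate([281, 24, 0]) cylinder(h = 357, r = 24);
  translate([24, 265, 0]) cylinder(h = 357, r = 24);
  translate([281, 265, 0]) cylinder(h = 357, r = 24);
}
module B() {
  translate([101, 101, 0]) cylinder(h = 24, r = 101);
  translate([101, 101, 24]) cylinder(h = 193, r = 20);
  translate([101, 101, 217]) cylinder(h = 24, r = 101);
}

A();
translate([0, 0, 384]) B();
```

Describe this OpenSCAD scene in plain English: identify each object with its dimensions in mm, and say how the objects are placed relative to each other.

A is a four-legged stool. The seat is 305×289 mm, 27 mm thick, top at z = 384 mm. It stands on four round legs, each 48 mm in diameter, from z = 0 to the seat underside, each leg's axis is inset half a diameter from the nearest pair of seat edges (so the leg's bounding box is flush with the corner).

B is a spool: two coaxial disc flanges of radius 101 mm and thickness 24 mm, joined by a core cylinder of radius 20 mm and height 193 mm. The lower flange rests on z = 0 and the three cylinders share a vertical axis.

The spool is on top of the stool.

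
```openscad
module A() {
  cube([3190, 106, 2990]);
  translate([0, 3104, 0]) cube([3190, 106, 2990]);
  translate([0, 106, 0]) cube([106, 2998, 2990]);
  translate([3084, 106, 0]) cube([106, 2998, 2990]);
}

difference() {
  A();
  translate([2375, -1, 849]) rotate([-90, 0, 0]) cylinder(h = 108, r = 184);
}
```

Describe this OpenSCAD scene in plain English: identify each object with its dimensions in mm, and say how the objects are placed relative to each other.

A is the wall frame of a small rectangular building: four walls, each 2990 mm tall and 106 mm thick, enclosing a footprint 3190 mm (x) by 3210 mm (y) outside-to-outside, with no floor or roof. The front and back walls (the −y and +y sides) span the full width; the two side walls fit between them.

The house frame has a circular hole of radius 184 mm through its front wall, centred at (x = 2375, z = 849).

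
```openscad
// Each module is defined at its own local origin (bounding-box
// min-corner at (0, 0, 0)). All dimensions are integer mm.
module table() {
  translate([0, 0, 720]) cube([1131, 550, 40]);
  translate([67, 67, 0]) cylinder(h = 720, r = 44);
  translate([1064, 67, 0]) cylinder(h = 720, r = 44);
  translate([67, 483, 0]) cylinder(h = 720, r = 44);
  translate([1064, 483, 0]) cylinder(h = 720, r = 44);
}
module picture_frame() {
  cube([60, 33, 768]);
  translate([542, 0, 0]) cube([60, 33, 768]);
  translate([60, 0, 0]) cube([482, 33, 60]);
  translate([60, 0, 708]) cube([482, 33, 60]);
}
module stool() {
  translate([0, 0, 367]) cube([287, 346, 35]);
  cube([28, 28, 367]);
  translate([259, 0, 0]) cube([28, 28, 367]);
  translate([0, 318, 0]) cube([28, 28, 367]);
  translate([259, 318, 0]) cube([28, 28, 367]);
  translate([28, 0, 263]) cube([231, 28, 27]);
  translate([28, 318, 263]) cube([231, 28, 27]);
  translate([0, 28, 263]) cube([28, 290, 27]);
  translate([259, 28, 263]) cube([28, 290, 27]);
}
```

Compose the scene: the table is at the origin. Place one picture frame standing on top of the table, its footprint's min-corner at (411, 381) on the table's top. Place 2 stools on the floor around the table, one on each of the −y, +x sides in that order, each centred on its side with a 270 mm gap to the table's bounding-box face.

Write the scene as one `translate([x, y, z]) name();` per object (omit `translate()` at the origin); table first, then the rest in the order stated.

table();
translate([411, 381, 760]) picture_frame();
translate([422, -616, 0]) stool();
translate([1401, 102, 0]) stool();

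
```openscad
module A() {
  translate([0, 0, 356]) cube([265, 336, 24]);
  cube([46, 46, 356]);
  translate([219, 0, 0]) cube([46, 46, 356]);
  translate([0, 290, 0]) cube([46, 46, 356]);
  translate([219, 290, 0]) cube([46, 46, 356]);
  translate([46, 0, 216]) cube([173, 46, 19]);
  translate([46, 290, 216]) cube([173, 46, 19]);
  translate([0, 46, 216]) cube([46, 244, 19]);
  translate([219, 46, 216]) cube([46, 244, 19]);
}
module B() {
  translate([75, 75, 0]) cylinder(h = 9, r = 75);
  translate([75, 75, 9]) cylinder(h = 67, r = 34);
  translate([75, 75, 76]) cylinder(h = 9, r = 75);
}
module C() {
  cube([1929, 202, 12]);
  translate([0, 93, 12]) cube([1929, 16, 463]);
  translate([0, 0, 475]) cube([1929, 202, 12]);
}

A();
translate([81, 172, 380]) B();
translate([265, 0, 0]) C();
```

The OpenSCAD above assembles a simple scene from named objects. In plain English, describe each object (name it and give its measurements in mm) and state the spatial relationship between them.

A is a simple wooden stool: a rectangular seat 265 mm (x) by 336 mm (y), 24 mm thick, top face at z = 380 mm, on four square legs, each 46×46 mm in cross-section. The legs rest on z = 0, each flush with a corner of the seat. Four stretchers, 46 mm wide and 19 mm tall, connect adjacent legs with their undersides at z = 216 mm, each running between the inner faces of the legs it joins and aligned with the legs' outer faces on the other axis.

B is a spool: two coaxial disc flanges of radius 75 mm and thickness 9 mm, joined by a core cylinder of radius 34 mm and height 67 mm. The lower flange rests on z = 0 and the three cylinders share a vertical axis.

C is an I-beam lying along x, 1929 mm long. Overall section height 487 mm. Two flanges 202 mm wide (y) and 12 mm thick, one on the floor and one at the top; a web 16 mm thick runs between them, centred on the flange width.

The spool is on top of the stool. The I-beam is against the stool's +x side, with their −y faces flush.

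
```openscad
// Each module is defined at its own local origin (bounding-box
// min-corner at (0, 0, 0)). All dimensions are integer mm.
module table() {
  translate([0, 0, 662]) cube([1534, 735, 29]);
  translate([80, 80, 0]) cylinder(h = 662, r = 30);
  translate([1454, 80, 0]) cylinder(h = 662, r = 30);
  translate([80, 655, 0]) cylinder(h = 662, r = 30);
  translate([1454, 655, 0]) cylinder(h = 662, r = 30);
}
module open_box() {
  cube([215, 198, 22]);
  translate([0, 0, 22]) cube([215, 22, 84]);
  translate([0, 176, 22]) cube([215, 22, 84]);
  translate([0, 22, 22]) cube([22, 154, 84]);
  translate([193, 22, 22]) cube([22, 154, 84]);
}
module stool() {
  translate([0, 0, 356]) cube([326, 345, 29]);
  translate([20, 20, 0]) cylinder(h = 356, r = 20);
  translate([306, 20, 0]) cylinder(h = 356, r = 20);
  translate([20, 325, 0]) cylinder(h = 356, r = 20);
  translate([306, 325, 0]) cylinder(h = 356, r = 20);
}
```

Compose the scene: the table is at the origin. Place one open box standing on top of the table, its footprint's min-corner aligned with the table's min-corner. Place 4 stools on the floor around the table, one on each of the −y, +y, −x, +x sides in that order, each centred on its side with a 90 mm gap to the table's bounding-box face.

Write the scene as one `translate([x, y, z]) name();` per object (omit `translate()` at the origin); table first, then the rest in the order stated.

table();
translate([0, 0, 691]) open_box();
translate([604, -435, 0]) stool();
translate([604, 825, 0]) stool();
translate([-416, 195, 0]) stool();
translate([1624, 195, 0]) stool();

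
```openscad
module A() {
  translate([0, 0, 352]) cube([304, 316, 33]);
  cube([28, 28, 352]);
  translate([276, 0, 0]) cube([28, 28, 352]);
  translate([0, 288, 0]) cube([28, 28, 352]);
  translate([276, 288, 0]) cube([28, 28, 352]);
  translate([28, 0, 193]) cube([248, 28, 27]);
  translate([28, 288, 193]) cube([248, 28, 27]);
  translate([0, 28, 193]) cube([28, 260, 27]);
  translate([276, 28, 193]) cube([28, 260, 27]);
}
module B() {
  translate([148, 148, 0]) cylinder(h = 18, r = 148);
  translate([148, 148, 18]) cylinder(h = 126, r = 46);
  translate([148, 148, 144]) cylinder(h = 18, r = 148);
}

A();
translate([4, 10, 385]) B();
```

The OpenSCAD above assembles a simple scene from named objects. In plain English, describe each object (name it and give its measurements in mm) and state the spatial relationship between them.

A is a four-legged stool. The seat is 304×316 mm, 33 mm thick, top at z = 385 mm. It stands on four square legs, each 28×28 mm in cross-section, from z = 0 to the seat underside, each flush with a corner of the seat. Four stretchers, 28 mm wide and 27 mm tall, connect adjacent legs with their undersides at z = 193 mm, each running between the inner faces of the legs it joins and aligned with the legs' outer faces on the other axis.

B is a spool: two coaxial disc flanges of radius 148 mm and thickness 18 mm, joined by a core cylinder of radius 46 mm and height 126 mm. The lower flange rests on z = 0 and the three cylinders share a vertical axis.

The spool is on top of the stool, centred.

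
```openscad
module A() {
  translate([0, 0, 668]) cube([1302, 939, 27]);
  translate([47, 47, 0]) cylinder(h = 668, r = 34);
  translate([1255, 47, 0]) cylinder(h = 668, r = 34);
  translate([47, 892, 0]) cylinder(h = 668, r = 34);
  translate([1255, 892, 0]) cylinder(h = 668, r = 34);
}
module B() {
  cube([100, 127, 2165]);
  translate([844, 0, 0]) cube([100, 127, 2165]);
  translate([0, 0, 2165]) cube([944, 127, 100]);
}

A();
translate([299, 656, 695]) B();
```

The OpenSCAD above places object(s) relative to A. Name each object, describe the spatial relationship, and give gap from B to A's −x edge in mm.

A is a table. B is a door frame. The door frame is on top of the table. The gap from the door frame to the table's −x edge is 299 mm.

The door frame's min-x is at 299; the table's min-x is 0; gap = 299 mm.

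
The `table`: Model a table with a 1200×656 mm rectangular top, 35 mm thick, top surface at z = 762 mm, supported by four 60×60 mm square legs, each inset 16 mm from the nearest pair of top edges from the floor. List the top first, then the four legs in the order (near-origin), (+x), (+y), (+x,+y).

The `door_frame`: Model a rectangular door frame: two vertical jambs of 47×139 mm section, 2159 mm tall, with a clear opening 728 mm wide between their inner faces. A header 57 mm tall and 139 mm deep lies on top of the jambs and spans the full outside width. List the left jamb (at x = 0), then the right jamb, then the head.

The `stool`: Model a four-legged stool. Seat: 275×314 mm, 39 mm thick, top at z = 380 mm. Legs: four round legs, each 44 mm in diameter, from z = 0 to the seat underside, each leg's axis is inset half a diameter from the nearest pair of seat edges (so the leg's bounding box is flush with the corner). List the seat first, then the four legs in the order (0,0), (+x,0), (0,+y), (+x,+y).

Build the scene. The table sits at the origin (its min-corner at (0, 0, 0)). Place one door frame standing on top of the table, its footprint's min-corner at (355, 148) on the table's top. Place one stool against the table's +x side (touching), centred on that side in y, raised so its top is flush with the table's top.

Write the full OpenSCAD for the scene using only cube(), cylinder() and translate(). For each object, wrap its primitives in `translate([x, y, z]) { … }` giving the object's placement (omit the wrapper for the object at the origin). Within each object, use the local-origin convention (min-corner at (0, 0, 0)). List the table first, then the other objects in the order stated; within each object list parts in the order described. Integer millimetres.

translate([0, 0, 727]) cube([1200, 656, 35]);
translate([16, 16, 0]) cube([60, 60, 727]);
translate([1124, 16, 0]) cube([60, 60, 727]);
translate([16, 580, 0]) cube([60, 60, 727]);
translate([1124, 580, 0]) cube([60, 60, 727]);
translate([355, 148, 762]) {
  cube([47, 139, 2159]);
  translate([775, 0, 0]) cube([47, 139, 2159]);
  translate([0, 0, 2159]) cube([822, 139, 57]);
}
translate([1200, 171, 382]) {
  translate([0, 0, 341]) cube([275, 314, 39]);
  translate([22, 22, 0]) cylinder(h = 341, r = 22);
  translate([253, 22, 0]) cylinder(h = 341, r = 22);
  translate([22, 292, 0]) cylinder(h = 341, r = 22);
  translate([253, 292, 0]) cylinder(h = 341, r = 22);
}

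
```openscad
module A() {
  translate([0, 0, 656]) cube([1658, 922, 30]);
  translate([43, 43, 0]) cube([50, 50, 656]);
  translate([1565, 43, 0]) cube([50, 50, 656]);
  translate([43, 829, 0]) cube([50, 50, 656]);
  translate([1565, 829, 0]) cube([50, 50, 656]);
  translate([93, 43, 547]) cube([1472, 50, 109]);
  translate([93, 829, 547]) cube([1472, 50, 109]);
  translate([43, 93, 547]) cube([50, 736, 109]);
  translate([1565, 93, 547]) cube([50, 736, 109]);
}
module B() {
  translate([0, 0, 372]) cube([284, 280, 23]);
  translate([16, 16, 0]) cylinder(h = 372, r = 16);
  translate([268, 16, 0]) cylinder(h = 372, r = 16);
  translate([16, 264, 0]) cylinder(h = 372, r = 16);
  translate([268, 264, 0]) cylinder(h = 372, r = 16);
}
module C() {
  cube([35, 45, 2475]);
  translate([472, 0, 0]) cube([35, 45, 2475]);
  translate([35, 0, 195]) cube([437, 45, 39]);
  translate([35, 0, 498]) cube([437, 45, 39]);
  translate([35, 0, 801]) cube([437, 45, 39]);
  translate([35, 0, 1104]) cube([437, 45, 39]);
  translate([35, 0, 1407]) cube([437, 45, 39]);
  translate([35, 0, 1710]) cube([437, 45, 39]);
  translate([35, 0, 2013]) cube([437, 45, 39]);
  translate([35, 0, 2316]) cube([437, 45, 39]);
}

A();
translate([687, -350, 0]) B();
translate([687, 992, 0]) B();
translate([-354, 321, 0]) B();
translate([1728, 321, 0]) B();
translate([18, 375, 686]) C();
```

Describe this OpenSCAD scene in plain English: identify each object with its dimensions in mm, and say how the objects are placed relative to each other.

A is a table: top 1658 mm (x) × 922 mm (y), 30 mm thick, upper face at z = 686 mm, on four 50×50 mm square legs, each inset 43 mm from the nearest pair of top edges, running from z = 0 to the bottom of the top. Four apron rails, 50 mm thick and 109 mm tall, run between adjacent legs with their top edges flush with the underside of the top and their outer faces flush with the legs' outer faces.

B is a four-legged stool. The seat is 284×280 mm, 23 mm thick, top at z = 395 mm. It stands on four round legs, each 32 mm in diameter, from z = 0 to the seat underside, each leg's axis is inset half a diameter from the nearest pair of seat edges (so the leg's bounding box is flush with the corner).

C is a wooden ladder with two side rails of 35×45 mm section and 2475 mm height, set 507 mm apart overall. Between them run 8 rectangular rungs (45 mm deep, 39 mm thick), front faces flush with the rails' −y face. The bottom of the first rung is 195 mm above the floor and each subsequent rung is 303 mm higher than the one below.

Four stools sit around the table at the −y, +y, −x, +x sides. The ladder is on top of the table.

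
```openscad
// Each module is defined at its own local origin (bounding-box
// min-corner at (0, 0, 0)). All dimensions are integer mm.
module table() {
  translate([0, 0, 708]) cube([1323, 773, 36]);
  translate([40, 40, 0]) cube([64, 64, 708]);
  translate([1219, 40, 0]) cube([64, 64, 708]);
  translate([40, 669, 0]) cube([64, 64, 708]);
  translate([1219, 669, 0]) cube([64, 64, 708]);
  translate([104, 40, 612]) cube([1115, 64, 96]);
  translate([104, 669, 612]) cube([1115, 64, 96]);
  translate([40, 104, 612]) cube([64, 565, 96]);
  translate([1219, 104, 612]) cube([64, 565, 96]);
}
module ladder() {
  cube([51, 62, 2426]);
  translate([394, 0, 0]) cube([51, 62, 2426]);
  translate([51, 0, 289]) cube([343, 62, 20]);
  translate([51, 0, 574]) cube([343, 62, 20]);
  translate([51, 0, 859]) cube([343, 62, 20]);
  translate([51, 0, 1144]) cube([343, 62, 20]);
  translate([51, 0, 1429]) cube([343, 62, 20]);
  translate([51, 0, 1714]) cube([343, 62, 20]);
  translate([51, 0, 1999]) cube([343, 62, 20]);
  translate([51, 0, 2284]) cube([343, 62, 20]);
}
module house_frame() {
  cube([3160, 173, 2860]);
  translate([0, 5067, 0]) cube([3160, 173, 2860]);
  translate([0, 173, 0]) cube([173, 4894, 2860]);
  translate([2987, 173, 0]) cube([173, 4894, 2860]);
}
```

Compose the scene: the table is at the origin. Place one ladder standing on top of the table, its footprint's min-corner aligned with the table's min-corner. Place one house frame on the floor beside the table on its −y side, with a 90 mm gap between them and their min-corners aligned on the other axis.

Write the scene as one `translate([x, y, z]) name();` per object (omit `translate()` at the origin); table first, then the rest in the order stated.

table();
translate([0, 0, 744]) ladder();
translate([0, -5330, 0]) house_frame();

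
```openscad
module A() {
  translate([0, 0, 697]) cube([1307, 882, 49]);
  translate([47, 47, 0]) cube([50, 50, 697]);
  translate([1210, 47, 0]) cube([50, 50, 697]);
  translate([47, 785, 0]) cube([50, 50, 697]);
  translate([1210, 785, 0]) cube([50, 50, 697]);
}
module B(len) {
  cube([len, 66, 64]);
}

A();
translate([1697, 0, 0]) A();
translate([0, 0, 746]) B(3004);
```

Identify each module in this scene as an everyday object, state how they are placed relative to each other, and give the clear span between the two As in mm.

Second table starts at x = 1697; first ends at x = 1307; clear span = 1697 − 1307 = 390 mm.

A is a table. B is a beam. A beam spans the tops of two tables. The clear span between the two tables is 390 mm.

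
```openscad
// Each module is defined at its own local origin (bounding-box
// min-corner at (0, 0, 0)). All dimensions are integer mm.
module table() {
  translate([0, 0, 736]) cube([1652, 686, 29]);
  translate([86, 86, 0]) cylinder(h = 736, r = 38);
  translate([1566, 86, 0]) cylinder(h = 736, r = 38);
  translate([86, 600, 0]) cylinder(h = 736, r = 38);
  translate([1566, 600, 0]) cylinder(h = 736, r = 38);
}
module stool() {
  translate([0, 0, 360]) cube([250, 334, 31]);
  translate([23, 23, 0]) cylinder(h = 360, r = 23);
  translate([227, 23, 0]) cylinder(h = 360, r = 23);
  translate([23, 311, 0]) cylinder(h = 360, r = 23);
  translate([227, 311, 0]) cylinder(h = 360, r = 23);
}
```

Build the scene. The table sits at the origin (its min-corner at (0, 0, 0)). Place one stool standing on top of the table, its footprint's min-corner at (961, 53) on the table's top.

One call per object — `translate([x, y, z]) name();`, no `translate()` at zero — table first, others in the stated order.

table();
translate([961, 53, 765]) stool();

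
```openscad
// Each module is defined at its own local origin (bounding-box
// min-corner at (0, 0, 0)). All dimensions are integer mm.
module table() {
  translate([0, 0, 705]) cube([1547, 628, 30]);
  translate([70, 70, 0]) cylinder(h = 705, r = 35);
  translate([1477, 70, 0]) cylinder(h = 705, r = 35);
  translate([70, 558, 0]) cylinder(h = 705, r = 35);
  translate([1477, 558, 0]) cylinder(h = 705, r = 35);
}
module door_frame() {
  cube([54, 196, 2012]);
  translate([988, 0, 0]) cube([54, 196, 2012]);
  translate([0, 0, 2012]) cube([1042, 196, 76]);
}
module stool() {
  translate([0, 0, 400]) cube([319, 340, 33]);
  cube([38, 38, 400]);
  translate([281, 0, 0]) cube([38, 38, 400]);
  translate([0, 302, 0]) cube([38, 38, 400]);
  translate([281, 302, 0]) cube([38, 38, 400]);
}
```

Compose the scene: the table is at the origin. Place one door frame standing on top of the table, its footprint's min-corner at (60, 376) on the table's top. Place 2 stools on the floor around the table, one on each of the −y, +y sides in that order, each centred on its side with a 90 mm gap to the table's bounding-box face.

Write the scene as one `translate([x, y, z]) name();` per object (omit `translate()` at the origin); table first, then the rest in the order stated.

table();
translate([60, 376, 735]) door_frame();
translate([614, -430, 0]) stool();
translate([614, 718, 0]) stool();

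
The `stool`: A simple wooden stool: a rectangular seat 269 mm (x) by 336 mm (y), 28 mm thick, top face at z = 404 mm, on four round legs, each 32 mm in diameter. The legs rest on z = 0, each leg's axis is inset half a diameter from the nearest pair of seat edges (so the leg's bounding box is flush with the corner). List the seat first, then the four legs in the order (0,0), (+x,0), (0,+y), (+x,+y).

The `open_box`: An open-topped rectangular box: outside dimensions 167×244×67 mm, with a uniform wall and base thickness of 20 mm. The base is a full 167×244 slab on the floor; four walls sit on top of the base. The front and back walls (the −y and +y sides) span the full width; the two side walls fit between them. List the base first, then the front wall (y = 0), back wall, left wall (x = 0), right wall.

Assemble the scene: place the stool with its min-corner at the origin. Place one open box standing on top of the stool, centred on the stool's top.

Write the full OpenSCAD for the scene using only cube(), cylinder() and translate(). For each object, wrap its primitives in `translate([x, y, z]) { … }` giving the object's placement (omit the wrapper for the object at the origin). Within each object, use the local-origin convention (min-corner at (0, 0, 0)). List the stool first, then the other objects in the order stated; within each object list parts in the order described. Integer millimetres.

translate([0, 0, 376]) cube([269, 336, 28]);
translate([16, 16, 0]) cylinder(h = 376, r = 16);
translate([253, 16, 0]) cylinder(h = 376, r = 16);
translate([16, 320, 0]) cylinder(h = 376, r = 16);
translate([253, 320, 0]) cylinder(h = 376, r = 16);
translate([51, 46, 404]) {
  cube([167, 244, 20]);
  translate([0, 0, 20]) cube([167, 20, 47]);
  translate([0, 224, 20]) cube([167, 20, 47]);
  translate([0, 20, 20]) cube([20, 204, 47]);
  translate([147, 20, 20]) cube([20, 204, 47]);
}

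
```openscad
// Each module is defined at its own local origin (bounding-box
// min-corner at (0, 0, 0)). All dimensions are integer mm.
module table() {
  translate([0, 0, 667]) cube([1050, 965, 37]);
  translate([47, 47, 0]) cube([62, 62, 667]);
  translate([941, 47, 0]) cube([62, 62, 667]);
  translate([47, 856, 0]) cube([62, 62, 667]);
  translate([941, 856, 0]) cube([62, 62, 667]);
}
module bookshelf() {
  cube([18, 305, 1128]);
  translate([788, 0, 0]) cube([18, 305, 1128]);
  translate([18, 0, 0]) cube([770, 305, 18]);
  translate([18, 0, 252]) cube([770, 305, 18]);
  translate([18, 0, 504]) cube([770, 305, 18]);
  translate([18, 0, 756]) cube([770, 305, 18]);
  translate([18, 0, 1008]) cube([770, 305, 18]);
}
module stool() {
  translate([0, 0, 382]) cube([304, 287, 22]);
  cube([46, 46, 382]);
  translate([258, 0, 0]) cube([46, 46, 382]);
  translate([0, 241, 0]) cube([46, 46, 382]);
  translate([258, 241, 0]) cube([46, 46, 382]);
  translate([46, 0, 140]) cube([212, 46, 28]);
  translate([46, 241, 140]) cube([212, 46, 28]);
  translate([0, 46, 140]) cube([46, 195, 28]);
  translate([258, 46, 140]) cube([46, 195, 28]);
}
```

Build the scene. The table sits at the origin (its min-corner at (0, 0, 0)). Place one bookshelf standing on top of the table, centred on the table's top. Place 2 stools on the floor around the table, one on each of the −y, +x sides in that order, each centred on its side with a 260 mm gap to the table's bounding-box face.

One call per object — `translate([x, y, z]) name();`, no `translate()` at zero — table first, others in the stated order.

table();
translate([122, 330, 704]) bookshelf();
translate([373, -547, 0]) stool();
translate([1310, 339, 0]) stool();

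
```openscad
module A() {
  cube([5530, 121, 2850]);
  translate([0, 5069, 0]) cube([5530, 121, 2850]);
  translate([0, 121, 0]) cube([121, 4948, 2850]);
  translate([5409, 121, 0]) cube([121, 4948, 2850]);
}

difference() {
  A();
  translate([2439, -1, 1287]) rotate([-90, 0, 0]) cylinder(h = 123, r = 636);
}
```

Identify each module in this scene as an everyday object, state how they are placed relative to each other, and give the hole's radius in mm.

The subtracted cylinder has r = 636 mm.

A is a house frame. The house frame has a circular hole through its front wall. The hole's radius is 636 mm.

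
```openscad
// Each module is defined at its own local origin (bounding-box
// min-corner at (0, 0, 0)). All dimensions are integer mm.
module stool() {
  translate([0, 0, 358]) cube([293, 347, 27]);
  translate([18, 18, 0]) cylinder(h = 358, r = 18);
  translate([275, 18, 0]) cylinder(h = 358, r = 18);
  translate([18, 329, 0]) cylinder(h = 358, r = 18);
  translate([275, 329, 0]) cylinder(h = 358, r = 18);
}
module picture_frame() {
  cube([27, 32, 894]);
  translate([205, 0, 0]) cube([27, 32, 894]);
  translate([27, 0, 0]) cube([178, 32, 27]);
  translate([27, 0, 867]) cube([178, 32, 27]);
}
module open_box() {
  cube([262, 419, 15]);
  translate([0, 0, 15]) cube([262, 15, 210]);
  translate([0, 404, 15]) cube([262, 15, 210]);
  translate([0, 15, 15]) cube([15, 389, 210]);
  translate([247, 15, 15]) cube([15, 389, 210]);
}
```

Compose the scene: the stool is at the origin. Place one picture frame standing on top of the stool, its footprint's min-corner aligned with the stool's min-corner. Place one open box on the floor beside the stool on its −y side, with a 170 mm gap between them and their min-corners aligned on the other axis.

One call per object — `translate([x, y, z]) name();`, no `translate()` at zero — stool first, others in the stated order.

stool();
translate([0, 0, 385]) picture_frame();
translate([0, -589, 0]) open_box();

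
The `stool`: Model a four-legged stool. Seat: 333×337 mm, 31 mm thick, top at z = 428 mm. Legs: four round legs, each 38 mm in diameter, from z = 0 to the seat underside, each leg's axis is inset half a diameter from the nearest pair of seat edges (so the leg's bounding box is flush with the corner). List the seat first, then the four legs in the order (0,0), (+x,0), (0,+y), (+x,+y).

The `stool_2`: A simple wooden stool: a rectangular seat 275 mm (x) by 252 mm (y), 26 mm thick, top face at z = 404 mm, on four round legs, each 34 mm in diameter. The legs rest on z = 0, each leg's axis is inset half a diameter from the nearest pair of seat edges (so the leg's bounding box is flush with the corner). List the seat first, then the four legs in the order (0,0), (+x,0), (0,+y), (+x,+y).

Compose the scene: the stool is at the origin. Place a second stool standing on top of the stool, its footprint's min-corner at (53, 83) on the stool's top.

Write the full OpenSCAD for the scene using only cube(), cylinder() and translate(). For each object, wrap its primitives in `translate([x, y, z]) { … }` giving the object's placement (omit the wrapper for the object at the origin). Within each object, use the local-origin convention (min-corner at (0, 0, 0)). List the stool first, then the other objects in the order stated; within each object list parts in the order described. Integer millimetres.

translate([0, 0, 397]) cube([333, 337, 31]);
translate([19, 19, 0]) cylinder(h = 397, r = 19);
translate([314, 19, 0]) cylinder(h = 397, r = 19);
translate([19, 318, 0]) cylinder(h = 397, r = 19);
translate([314, 318, 0]) cylinder(h = 397, r = 19);
translate([53, 83, 428]) {
  translate([0, 0, 378]) cube([275, 252, 26]);
  translate([17, 17, 0]) cylinder(h = 378, r = 17);
  translate([258, 17, 0]) cylinder(h = 378, r = 17);
  translate([17, 235, 0]) cylinder(h = 378, r = 17);
  translate([258, 235, 0]) cylinder(h = 378, r = 17);
}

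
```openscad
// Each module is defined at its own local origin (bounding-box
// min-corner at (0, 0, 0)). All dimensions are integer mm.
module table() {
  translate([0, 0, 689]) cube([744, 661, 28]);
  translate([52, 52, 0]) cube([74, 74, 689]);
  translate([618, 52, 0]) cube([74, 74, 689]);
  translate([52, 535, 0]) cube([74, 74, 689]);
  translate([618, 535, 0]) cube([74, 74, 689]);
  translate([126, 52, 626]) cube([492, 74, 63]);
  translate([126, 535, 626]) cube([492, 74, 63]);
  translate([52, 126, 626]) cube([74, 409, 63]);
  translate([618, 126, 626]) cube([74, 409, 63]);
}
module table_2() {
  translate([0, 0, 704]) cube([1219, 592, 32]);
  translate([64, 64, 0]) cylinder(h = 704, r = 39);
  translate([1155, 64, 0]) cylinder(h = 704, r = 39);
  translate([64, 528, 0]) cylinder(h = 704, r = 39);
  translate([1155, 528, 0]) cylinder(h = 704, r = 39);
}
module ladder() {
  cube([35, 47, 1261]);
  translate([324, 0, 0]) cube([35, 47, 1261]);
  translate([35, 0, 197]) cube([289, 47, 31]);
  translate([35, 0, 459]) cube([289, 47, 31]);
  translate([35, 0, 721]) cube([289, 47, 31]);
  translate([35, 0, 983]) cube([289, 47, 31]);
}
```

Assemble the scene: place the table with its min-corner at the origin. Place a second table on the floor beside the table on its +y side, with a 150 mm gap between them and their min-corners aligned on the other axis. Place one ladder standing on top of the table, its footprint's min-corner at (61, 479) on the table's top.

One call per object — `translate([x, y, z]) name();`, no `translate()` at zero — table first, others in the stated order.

table();
translate([0, 811, 0]) table_2();
translate([61, 479, 717]) ladder();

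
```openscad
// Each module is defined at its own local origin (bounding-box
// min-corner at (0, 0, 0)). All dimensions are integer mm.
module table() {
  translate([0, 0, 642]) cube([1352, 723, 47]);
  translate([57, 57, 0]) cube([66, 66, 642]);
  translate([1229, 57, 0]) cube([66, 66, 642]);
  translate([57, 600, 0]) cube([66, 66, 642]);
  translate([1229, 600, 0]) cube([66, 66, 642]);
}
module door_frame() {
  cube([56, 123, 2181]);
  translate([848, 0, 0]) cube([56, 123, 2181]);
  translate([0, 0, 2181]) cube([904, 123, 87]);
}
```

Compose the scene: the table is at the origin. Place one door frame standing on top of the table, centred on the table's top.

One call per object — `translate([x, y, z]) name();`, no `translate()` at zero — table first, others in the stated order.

table();
translate([224, 300, 689]) door_frame();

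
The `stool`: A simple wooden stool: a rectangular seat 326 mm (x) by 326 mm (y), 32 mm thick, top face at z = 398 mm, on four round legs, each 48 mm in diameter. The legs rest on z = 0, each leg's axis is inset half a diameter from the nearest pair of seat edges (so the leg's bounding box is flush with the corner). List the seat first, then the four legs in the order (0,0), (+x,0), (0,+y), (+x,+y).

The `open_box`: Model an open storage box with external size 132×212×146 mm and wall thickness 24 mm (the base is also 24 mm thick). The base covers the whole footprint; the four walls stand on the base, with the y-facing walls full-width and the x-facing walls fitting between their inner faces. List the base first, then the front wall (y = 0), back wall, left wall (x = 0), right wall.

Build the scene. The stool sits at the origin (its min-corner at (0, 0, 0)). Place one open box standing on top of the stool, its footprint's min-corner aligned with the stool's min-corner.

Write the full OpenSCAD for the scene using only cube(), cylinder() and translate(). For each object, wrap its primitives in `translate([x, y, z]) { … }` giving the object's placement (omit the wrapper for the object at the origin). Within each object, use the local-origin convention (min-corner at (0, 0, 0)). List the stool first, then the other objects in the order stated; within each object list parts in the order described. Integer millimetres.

translate([0, 0, 366]) cube([326, 326, 32]);
translate([24, 24, 0]) cylinder(h = 366, r = 24);
translate([302, 24, 0]) cylinder(h = 366, r = 24);
translate([24, 302, 0]) cylinder(h = 366, r = 24);
translate([302, 302, 0]) cylinder(h = 366, r = 24);
translate([0, 0, 398]) {
  cube([132, 212, 24]);
  translate([0, 0, 24]) cube([132, 24, 122]);
  translate([0, 188, 24]) cube([132, 24, 122]);
  translate([0, 24, 24]) cube([24, 164, 122]);
  translate([108, 24, 24]) cube([24, 164, 122]);
}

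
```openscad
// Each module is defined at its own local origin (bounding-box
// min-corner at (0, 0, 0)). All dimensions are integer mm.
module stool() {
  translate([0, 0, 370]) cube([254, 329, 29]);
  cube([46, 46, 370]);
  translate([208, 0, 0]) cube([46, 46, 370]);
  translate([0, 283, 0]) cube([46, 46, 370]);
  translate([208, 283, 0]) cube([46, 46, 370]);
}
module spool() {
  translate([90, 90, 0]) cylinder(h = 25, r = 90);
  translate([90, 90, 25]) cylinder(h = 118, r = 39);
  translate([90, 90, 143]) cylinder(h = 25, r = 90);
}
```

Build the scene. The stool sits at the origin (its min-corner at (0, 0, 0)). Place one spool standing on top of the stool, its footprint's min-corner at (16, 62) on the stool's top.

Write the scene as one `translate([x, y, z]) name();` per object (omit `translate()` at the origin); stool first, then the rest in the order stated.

stool();
translate([16, 62, 399]) spool();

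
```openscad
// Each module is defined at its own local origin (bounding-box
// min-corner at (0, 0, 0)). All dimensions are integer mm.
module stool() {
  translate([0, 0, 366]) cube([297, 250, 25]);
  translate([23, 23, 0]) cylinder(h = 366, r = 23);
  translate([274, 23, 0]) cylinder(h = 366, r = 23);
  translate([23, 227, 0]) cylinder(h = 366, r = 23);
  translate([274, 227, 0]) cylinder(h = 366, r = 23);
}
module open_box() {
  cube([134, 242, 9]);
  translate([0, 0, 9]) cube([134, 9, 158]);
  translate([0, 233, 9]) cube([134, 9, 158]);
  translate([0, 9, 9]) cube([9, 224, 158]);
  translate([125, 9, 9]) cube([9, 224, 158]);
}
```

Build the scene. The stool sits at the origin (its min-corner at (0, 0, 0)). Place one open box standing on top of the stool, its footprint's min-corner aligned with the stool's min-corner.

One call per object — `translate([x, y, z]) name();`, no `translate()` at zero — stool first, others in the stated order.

stool();
translate([0, 0, 391]) open_box();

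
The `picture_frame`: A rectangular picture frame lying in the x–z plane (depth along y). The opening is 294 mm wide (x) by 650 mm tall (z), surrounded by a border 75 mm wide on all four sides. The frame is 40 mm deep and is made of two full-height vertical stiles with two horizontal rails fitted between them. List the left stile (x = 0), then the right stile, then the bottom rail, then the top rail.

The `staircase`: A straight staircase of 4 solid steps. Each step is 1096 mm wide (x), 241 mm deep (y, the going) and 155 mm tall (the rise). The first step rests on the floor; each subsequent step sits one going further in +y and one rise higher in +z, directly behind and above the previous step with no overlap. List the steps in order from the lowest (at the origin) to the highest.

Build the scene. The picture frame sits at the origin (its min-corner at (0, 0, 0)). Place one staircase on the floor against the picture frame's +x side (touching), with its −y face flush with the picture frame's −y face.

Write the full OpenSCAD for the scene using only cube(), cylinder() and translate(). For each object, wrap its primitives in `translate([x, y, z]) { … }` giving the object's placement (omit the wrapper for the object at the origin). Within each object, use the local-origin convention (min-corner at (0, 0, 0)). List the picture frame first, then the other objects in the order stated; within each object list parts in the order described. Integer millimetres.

cube([75, 40, 800]);
translate([369, 0, 0]) cube([75, 40, 800]);
translate([75, 0, 0]) cube([294, 40, 75]);
translate([75, 0, 725]) cube([294, 40, 75]);
translate([444, 0, 0]) {
  cube([1096, 241, 155]);
  translate([0, 241, 155]) cube([1096, 241, 155]);
  translate([0, 482, 310]) cube([1096, 241, 155]);
  translate([0, 723, 465]) cube([1096, 241, 155]);
}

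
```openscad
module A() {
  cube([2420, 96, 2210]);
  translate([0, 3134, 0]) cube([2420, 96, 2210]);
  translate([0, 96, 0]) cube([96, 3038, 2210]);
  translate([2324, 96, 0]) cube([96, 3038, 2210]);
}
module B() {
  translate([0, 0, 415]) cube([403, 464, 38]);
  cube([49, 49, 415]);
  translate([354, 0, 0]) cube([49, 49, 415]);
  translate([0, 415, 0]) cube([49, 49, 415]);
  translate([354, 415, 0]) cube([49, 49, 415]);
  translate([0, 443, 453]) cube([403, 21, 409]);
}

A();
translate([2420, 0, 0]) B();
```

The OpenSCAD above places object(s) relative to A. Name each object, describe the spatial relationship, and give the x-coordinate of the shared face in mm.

The house frame's +x face and the chair's −x face are both at x = 2420 mm.

A is a house frame. B is a chair. The chair is against the house frame's +x side, with their −y faces flush. The x-coordinate of the shared face is 2420 mm.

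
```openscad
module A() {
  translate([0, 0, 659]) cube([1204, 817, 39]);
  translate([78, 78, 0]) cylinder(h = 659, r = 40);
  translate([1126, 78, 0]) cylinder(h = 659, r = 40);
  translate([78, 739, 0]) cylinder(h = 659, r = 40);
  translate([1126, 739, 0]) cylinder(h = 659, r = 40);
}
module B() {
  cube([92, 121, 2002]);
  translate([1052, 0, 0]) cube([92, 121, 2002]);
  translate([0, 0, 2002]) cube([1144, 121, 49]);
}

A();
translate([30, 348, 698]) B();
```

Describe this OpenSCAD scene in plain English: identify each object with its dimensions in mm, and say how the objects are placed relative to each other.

A is a table: top 1204 mm (x) × 817 mm (y), 39 mm thick, upper face at z = 698 mm, on four round legs of 80 mm diameter, each leg's bounding box inset 38 mm from the nearest pair of top edges, running from z = 0 to the bottom of the top.

B is a door frame. The clear opening is 960 mm wide and 2002 mm high. Two 92 mm wide jambs, 121 mm deep, stand either side of the opening from the floor to the top of the opening. A 49 mm thick head sits across the top of both jambs, spanning the full outside width of the frame.

The door frame is on top of the table, centred.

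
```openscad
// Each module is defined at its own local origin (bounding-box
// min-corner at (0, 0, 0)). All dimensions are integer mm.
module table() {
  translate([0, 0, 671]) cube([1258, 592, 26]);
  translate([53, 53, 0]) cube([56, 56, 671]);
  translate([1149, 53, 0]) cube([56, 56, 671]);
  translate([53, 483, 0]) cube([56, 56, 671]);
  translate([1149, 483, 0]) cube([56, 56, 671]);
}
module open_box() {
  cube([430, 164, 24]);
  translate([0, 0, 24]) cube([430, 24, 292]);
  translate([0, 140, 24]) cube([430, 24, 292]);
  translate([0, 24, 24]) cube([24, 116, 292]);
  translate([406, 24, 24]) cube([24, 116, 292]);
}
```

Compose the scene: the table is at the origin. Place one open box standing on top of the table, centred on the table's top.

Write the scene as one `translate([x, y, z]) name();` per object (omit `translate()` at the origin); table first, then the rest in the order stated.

table();
translate([414, 214, 697]) open_box();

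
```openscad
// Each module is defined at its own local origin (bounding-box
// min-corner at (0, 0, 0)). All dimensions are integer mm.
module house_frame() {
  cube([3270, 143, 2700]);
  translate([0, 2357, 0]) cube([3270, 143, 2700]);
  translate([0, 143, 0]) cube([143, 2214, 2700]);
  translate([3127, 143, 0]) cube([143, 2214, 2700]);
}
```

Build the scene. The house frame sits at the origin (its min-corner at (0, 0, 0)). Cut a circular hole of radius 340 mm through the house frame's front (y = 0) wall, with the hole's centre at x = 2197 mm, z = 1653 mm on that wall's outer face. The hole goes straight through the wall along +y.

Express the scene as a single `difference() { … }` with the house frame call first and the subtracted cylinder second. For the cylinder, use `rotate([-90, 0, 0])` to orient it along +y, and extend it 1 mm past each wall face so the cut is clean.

difference() {
  house_frame();
  translate([2197, -1, 1653]) rotate([-90, 0, 0]) cylinder(h = 145, r = 340);
}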